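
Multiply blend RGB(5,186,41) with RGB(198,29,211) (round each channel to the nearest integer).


Multiply: C = A×B/255, rounded to nearest integer
R: 5×198/255 = 990/255 ≈ 3.882 → 4
G: 186×29/255 = 5394/255 ≈ 21.153 → 21
B: 41×211/255 = 8651/255 ≈ 33.925 → 34
= RGB(4, 21, 34)


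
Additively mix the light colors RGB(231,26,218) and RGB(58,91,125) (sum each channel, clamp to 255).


Additive: each channel = min(255, C₁+C₂)
R: 231+58 = 289 → 255
G: 26+91 = 117 → 117
B: 218+125 = 343 → 255
= RGB(255, 117, 255)


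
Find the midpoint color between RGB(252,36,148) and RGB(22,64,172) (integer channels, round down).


Midpoint: each channel = ⌊(C₁+C₂)/2⌋
R: ⌊(252+22)/2⌋ = 137
G: ⌊(36+64)/2⌋ = 50
B: ⌊(148+172)/2⌋ = 160
= RGB(137, 50, 160)


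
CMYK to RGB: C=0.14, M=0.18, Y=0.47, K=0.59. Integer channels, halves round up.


R = 255 × (1-C) × (1-K) = 255 × 0.86 × 0.41 = 89.913 → 90
G = 255 × (1-M) × (1-K) = 255 × 0.82 × 0.41 = 85.731 → 86
B = 255 × (1-Y) × (1-K) = 255 × 0.53 × 0.41 = 55.4115 → 55
= RGB(90, 86, 55)


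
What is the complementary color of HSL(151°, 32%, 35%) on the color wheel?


Complement = opposite side of color wheel = hue + 180°
H' = (151 + 180) mod 360 = 331°
S and L unchanged.
= HSL(331°, 32%, 35%)


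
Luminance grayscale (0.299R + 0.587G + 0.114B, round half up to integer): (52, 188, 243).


Gray = 0.299×R + 0.587×G + 0.114×B
Gray = 0.299×52 + 0.587×188 + 0.114×243
Gray = 15.548 + 110.356 + 27.702
Gray = 153.606 → round half up → 154
Gray = 154


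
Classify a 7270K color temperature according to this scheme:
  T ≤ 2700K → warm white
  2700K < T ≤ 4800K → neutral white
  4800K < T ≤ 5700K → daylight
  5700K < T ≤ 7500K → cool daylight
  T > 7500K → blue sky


Temperature: 7270K
5700K < 7270K ≤ 7500K → cool daylight
Classification: cool daylight


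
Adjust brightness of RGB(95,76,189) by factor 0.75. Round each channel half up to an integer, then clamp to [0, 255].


Multiply each channel by 0.75, round half up, clamp to [0, 255]
R: 95×0.75 = 71.25 → round → 71
G: 76×0.75 = 57
B: 189×0.75 = 141.75 → round → 142
= RGB(71, 57, 142)


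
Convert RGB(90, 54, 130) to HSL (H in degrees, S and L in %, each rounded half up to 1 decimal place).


Normalize: R'=90/255≈0.3529, G'=54/255≈0.2118, B'=130/255≈0.5098
Max=130/255, Min=54/255, Δ=Max-Min=76/255
L = (Max+Min)/2 = (130+54)/510 = 184/510 = 0.36078… → L = 36.1%
L ≤ 0.5 → S = Δ/(Max+Min) = 76/(130+54) = 76/184 = 0.41304… → S = 41.3%
(the 1/255 factors cancel in S and H, so raw channel differences can be used)
Max is B' → H = 60 × ((R-G)/Δ + 4) = 60 × ((90-54)/76 + 4)
  36/76 + 4 = 0.4736… + 4 = 4.4736…
  H = 60 × 4.4736… = 268.421…° → H = 268.4°
= HSL(268.4°, 41.3%, 36.1%)


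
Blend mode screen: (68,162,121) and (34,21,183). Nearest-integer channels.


Screen: C = 255 - (255-A)×(255-B)/255, rounded to nearest integer
R: 255 - (255-68)×(255-34)/255 = 255 - 41327/255 ≈ 255 - 162.067 = 92.933 → 93
G: 255 - (255-162)×(255-21)/255 = 255 - 21762/255 ≈ 255 - 85.341 = 169.659 → 170
B: 255 - (255-121)×(255-183)/255 = 255 - 9648/255 ≈ 255 - 37.835 = 217.165 → 217
= RGB(93, 170, 217)


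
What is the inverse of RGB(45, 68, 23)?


Invert: (255-R, 255-G, 255-B)
R: 255-45 = 210
G: 255-68 = 187
B: 255-23 = 232
= RGB(210, 187, 232)


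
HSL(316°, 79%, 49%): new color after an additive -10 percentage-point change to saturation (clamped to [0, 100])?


Original S = 79%
Adjustment = -10 percentage points
New S = 79 + (-10) = 69
Clamp to [0, 100] → 69
= HSL(316°, 69%, 49%)


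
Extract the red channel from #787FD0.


Color: #787FD0
R = 78 = 120
G = 7F = 127
B = D0 = 208
Red = 120


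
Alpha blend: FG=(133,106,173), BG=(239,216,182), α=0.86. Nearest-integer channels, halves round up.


C = α×F + (1-α)×B, with 1-α = 0.14
R: 0.86×133 + 0.14×239 = 114.38 + 33.46 = 147.84 → 148
G: 0.86×106 + 0.14×216 = 91.16 + 30.24 = 121.40 → 121
B: 0.86×173 + 0.14×182 = 148.78 + 25.48 = 174.26 → 174
= RGB(148, 121, 174)


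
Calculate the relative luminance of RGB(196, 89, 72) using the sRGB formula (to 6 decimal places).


Linearize each channel (sRGB transfer function): c = v/255; c_lin = c/12.92 if c ≤ 0.04045, else ((c+0.055)/1.055)^2.4
  R: 196/255 ≈ 0.768627 > 0.04045 → ((0.768627+0.055)/1.055)^2.4 ≈ 0.552011
  G: 89/255 ≈ 0.349020 > 0.04045 → ((0.349020+0.055)/1.055)^2.4 ≈ 0.099899
  B: 72/255 ≈ 0.282353 > 0.04045 → ((0.282353+0.055)/1.055)^2.4 ≈ 0.064803
R_lin = 0.552011, G_lin = 0.099899, B_lin = 0.064803
L = 0.2126×R + 0.7152×G + 0.0722×B
L = 0.2126×0.552011 + 0.7152×0.099899 + 0.0722×0.064803
L ≈ 0.193484


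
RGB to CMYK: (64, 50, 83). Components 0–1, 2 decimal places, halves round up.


R'=64/255≈0.2510, G'=50/255≈0.1961, B'=83/255≈0.3255
K = 1 - max(R',G',B') = 1 - 83/255 = 172/255 = 0.67450… → 0.67
(1-R'-K)/(1-K) simplifies to (max-R)/max with max = 83:
C = (83-64)/83 = 19/83 = 0.22891… → 0.23
M = (83-50)/83 = 33/83 = 0.39759… → 0.40
Y = (83-83)/83 = 0/83 = 0 → 0.00
= CMYK(0.23, 0.40, 0.00, 0.67)


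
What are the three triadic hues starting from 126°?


Triadic: equally spaced at 120° intervals
H1 = 126°
H2 = (126 + 120) mod 360 = 246°
H3 = (126 + 240) mod 360 = 6°
Triadic = 126°, 246°, 6°


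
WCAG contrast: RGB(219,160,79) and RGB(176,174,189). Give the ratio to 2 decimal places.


Linearize each sRGB channel c=v/255: c/12.92 if c ≤ 0.04045 else ((c+0.055)/1.055)^2.4
L = 0.2126×R_lin + 0.7152×G_lin + 0.0722×B_lin
Color 1 (219,160,79):
  R=219: 219/255≈0.8588 > 0.04045 → ((0.8588+0.055)/1.055)^2.4 ≈ 0.70838
  G=160: 160/255≈0.6275 > 0.04045 → ((0.6275+0.055)/1.055)^2.4 ≈ 0.35153
  B=79: 79/255≈0.3098 > 0.04045 → ((0.3098+0.055)/1.055)^2.4 ≈ 0.07819
  L1 = 0.2126×0.70838 + 0.7152×0.35153 + 0.0722×0.07819 ≈ 0.40766
Color 2 (176,174,189):
  R=176: 176/255≈0.6902 > 0.04045 → ((0.6902+0.055)/1.055)^2.4 ≈ 0.43415
  G=174: 174/255≈0.6824 > 0.04045 → ((0.6824+0.055)/1.055)^2.4 ≈ 0.42327
  B=189: 189/255≈0.7412 > 0.04045 → ((0.7412+0.055)/1.055)^2.4 ≈ 0.50888
  L2 = 0.2126×0.43415 + 0.7152×0.42327 + 0.0722×0.50888 ≈ 0.43176
Lighter = 0.43176, Darker = 0.40766
Ratio = (L_lighter + 0.05) / (L_darker + 0.05)
Ratio = (0.43176 + 0.05) / (0.40766 + 0.05) = 0.48176 / 0.45766 ≈ 1.0527
Ratio ≈ 1.05:1


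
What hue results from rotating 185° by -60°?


New hue = (H + rotation) mod 360
New hue = (185 -60) mod 360
= 125 mod 360
= 125°


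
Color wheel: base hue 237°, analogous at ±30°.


Base hue: 237°
Left analog: (237 - 30) mod 360 = 207°
Right analog: (237 + 30) mod 360 = 267°
Analogous hues = 207° and 267°


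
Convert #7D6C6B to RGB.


7D → 125 (R)
6C → 108 (G)
6B → 107 (B)
= RGB(125, 108, 107)


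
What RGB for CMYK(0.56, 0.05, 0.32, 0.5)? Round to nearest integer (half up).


R = 255 × (1-C) × (1-K) = 255 × 0.44 × 0.50 = 56.1 → 56
G = 255 × (1-M) × (1-K) = 255 × 0.95 × 0.50 = 121.125 → 121
B = 255 × (1-Y) × (1-K) = 255 × 0.68 × 0.50 = 86.7 → 87
= RGB(56, 121, 87)


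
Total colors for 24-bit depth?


Colors = 2^bits = 2^24
= 16,777,216 colors


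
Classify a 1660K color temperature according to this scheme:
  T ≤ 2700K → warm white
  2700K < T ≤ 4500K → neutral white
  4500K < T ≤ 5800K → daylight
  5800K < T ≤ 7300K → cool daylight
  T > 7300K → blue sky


Temperature: 1660K
1660K ≤ 2700K → warm white
Classification: warm white


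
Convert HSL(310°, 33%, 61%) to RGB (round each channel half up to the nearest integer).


H=310°, S=0.33, L=0.61
C = (1-|2L-1|)×S = (1-|0.22|)×0.33 = 0.2574
H' = H/60 = 310/60 ≈ 5.1667; X = C×(1-|H' mod 2 - 1|) = 0.2145
m = L - C/2 = 0.61 - 0.1287 = 0.4813
Sector ⌊H'⌋ = 5 → (R',G',B') = (0.2574, 0.0, 0.2145)
RGB = ((R'+m)×255, (G'+m)×255, (B'+m)×255) = (188.3685, 122.7315, 177.429)
Round half up → RGB(188, 123, 177)


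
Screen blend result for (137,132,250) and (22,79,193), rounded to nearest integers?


Screen: C = 255 - (255-A)×(255-B)/255, rounded to nearest integer
R: 255 - (255-137)×(255-22)/255 = 255 - 27494/255 ≈ 255 - 107.820 = 147.180 → 147
G: 255 - (255-132)×(255-79)/255 = 255 - 21648/255 ≈ 255 - 84.894 = 170.106 → 170
B: 255 - (255-250)×(255-193)/255 = 255 - 310/255 ≈ 255 - 1.216 = 253.784 → 254
= RGB(147, 170, 254)


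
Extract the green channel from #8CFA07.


Color: #8CFA07
R = 8C = 140
G = FA = 250
B = 07 = 7
Green = 250


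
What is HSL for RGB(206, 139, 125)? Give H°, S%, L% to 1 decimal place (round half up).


Normalize: R'=206/255≈0.8078, G'=139/255≈0.5451, B'=125/255≈0.4902
Max=206/255, Min=125/255, Δ=Max-Min=81/255
L = (Max+Min)/2 = (206+125)/510 = 331/510 = 0.64901… → L = 64.9%
L > 0.5 → S = Δ/(2-Max-Min) = 81/(510-206-125) = 81/179 = 0.45251… → S = 45.3%
(the 1/255 factors cancel in S and H, so raw channel differences can be used)
Max is R' → H = 60 × (((G-B)/Δ) mod 6) = 60 × (((139-125)/81) mod 6)
  14/81 = 0.1728…
  H = 60 × 0.1728… = 10.370…° → H = 10.4°
= HSL(10.4°, 45.3%, 64.9%)


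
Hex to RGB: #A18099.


A1 → 161 (R)
80 → 128 (G)
99 → 153 (B)
= RGB(161, 128, 153)


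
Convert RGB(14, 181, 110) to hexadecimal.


R = 14 → 0E (hex)
G = 181 → B5 (hex)
B = 110 → 6E (hex)
Hex = #0EB56E


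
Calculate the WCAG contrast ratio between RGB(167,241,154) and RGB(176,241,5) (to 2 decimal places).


Linearize each sRGB channel c=v/255: c/12.92 if c ≤ 0.04045 else ((c+0.055)/1.055)^2.4
L = 0.2126×R_lin + 0.7152×G_lin + 0.0722×B_lin
Color 1 (167,241,154):
  R=167: 167/255≈0.6549 > 0.04045 → ((0.6549+0.055)/1.055)^2.4 ≈ 0.38643
  G=241: 241/255≈0.9451 > 0.04045 → ((0.9451+0.055)/1.055)^2.4 ≈ 0.87962
  B=154: 154/255≈0.6039 > 0.04045 → ((0.6039+0.055)/1.055)^2.4 ≈ 0.32314
  L1 = 0.2126×0.38643 + 0.7152×0.87962 + 0.0722×0.32314 ≈ 0.73459
Color 2 (176,241,5):
  R=176: 176/255≈0.6902 > 0.04045 → ((0.6902+0.055)/1.055)^2.4 ≈ 0.43415
  G=241: 241/255≈0.9451 > 0.04045 → ((0.9451+0.055)/1.055)^2.4 ≈ 0.87962
  B=5: 5/255≈0.0196 ≤ 0.04045 → 0.0196/12.92 ≈ 0.00152
  L2 = 0.2126×0.43415 + 0.7152×0.87962 + 0.0722×0.00152 ≈ 0.72152
Lighter = 0.73459, Darker = 0.72152
Ratio = (L_lighter + 0.05) / (L_darker + 0.05)
Ratio = (0.73459 + 0.05) / (0.72152 + 0.05) = 0.78459 / 0.77152 ≈ 1.0169
Ratio ≈ 1.02:1


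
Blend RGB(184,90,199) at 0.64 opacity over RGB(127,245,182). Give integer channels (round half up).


C = α×F + (1-α)×B, with 1-α = 0.36
R: 0.64×184 + 0.36×127 = 117.76 + 45.72 = 163.48 → 163
G: 0.64×90 + 0.36×245 = 57.60 + 88.20 = 145.80 → 146
B: 0.64×199 + 0.36×182 = 127.36 + 65.52 = 192.88 → 193
= RGB(163, 146, 193)


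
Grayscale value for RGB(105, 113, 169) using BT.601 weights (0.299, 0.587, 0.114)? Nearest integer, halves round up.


Gray = 0.299×R + 0.587×G + 0.114×B
Gray = 0.299×105 + 0.587×113 + 0.114×169
Gray = 31.395 + 66.331 + 19.266
Gray = 116.992 → round half up → 117
Gray = 117


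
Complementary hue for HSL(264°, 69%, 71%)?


Complement = opposite side of color wheel = hue + 180°
H' = (264 + 180) mod 360 = 84°
S and L unchanged.
= HSL(84°, 69%, 71%)


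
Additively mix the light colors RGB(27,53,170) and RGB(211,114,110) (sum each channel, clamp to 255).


Additive: each channel = min(255, C₁+C₂)
R: 27+211 = 238 → 238
G: 53+114 = 167 → 167
B: 170+110 = 280 → 255
= RGB(238, 167, 255)


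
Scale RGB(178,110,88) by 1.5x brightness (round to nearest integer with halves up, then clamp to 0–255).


Multiply each channel by 1.5, round half up, clamp to [0, 255]
R: 178×1.5 = 267 → clamp → 255
G: 110×1.5 = 165
B: 88×1.5 = 132
= RGB(255, 165, 132)


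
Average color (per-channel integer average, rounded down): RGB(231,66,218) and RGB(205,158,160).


Midpoint: each channel = ⌊(C₁+C₂)/2⌋
R: ⌊(231+205)/2⌋ = 218
G: ⌊(66+158)/2⌋ = 112
B: ⌊(218+160)/2⌋ = 189
= RGB(218, 112, 189)


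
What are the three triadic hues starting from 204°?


Triadic: equally spaced at 120° intervals
H1 = 204°
H2 = (204 + 120) mod 360 = 324°
H3 = (204 + 240) mod 360 = 84°
Triadic = 204°, 324°, 84°


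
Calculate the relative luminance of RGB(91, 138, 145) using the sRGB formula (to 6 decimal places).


Linearize each channel (sRGB transfer function): c = v/255; c_lin = c/12.92 if c ≤ 0.04045, else ((c+0.055)/1.055)^2.4
  R: 91/255 ≈ 0.356863 > 0.04045 → ((0.356863+0.055)/1.055)^2.4 ≈ 0.104616
  G: 138/255 ≈ 0.541176 > 0.04045 → ((0.541176+0.055)/1.055)^2.4 ≈ 0.254152
  B: 145/255 ≈ 0.568627 > 0.04045 → ((0.568627+0.055)/1.055)^2.4 ≈ 0.283149
R_lin = 0.104616, G_lin = 0.254152, B_lin = 0.283149
L = 0.2126×R + 0.7152×G + 0.0722×B
L = 0.2126×0.104616 + 0.7152×0.254152 + 0.0722×0.283149
L ≈ 0.224454


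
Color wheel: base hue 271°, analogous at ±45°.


Base hue: 271°
Left analog: (271 - 45) mod 360 = 226°
Right analog: (271 + 45) mod 360 = 316°
Analogous hues = 226° and 316°


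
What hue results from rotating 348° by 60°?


New hue = (H + rotation) mod 360
New hue = (348 + 60) mod 360
= 408 mod 360
= 48°


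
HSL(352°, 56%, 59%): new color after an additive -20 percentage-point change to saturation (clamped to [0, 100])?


Original S = 56%
Adjustment = -20 percentage points
New S = 56 + (-20) = 36
Clamp to [0, 100] → 36
= HSL(352°, 36%, 59%)


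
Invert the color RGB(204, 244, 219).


Invert: (255-R, 255-G, 255-B)
R: 255-204 = 51
G: 255-244 = 11
B: 255-219 = 36
= RGB(51, 11, 36)


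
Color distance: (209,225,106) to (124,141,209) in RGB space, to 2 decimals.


d = √[(R₁-R₂)² + (G₁-G₂)² + (B₁-B₂)²]
d = √[(209-124)² + (225-141)² + (106-209)²]
d = √[7225 + 7056 + 10609]
d = √24890
d ≈ 157.77


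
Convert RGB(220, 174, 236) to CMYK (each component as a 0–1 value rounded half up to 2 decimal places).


R'=220/255≈0.8627, G'=174/255≈0.6824, B'=236/255≈0.9255
K = 1 - max(R',G',B') = 1 - 236/255 = 19/255 = 0.07450… → 0.07
(1-R'-K)/(1-K) simplifies to (max-R)/max with max = 236:
C = (236-220)/236 = 16/236 = 0.06779… → 0.07
M = (236-174)/236 = 62/236 = 0.26271… → 0.26
Y = (236-236)/236 = 0/236 = 0 → 0.00
= CMYK(0.07, 0.26, 0.00, 0.07)


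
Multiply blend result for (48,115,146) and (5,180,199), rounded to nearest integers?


Multiply: C = A×B/255, rounded to nearest integer
R: 48×5/255 = 240/255 ≈ 0.941 → 1
G: 115×180/255 = 20700/255 ≈ 81.176 → 81
B: 146×199/255 = 29054/255 ≈ 113.937 → 114
= RGB(1, 81, 114)


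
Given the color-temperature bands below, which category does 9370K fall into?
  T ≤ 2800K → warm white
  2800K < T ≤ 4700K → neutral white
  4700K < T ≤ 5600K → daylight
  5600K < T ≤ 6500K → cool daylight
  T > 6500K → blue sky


Temperature: 9370K
9370K > 6500K → blue sky
Classification: blue sky


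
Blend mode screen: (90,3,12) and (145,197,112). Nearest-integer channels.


Screen: C = 255 - (255-A)×(255-B)/255, rounded to nearest integer
R: 255 - (255-90)×(255-145)/255 = 255 - 18150/255 ≈ 255 - 71.176 = 183.824 → 184
G: 255 - (255-3)×(255-197)/255 = 255 - 14616/255 ≈ 255 - 57.318 = 197.682 → 198
B: 255 - (255-12)×(255-112)/255 = 255 - 34749/255 ≈ 255 - 136.271 = 118.729 → 119
= RGB(184, 198, 119)


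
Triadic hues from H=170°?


Triadic: equally spaced at 120° intervals
H1 = 170°
H2 = (170 + 120) mod 360 = 290°
H3 = (170 + 240) mod 360 = 50°
Triadic = 170°, 290°, 50°


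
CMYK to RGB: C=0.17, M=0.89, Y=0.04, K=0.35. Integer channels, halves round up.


R = 255 × (1-C) × (1-K) = 255 × 0.83 × 0.65 = 137.5725 → 138
G = 255 × (1-M) × (1-K) = 255 × 0.11 × 0.65 = 18.2325 → 18
B = 255 × (1-Y) × (1-K) = 255 × 0.96 × 0.65 = 159.12 → 159
= RGB(138, 18, 159)


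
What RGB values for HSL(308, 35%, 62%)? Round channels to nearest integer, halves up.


H=308°, S=0.35, L=0.62
C = (1-|2L-1|)×S = (1-|0.24|)×0.35 = 0.266
H' = H/60 = 308/60 ≈ 5.1333; X = C×(1-|H' mod 2 - 1|) ≈ 0.2305
m = L - C/2 = 0.62 - 0.133 = 0.487
Sector ⌊H'⌋ = 5 → (R',G',B') = (0.266, 0.0, ≈0.2305)
RGB = ((R'+m)×255, (G'+m)×255, (B'+m)×255) = (192.015, 124.185, 182.971)
Round half up → RGB(192, 124, 183)


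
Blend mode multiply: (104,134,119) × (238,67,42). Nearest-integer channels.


Multiply: C = A×B/255, rounded to nearest integer
R: 104×238/255 = 24752/255 ≈ 97.067 → 97
G: 134×67/255 = 8978/255 ≈ 35.208 → 35
B: 119×42/255 = 4998/255 ≈ 19.600 → 20
= RGB(97, 35, 20)


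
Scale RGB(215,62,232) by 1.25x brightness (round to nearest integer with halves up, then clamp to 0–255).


Multiply each channel by 1.25, round half up, clamp to [0, 255]
R: 215×1.25 = 268.75 → round → 269 → clamp → 255
G: 62×1.25 = 77.5 → round → 78
B: 232×1.25 = 290 → clamp → 255
= RGB(255, 78, 255)


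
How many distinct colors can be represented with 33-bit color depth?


Colors = 2^bits = 2^33
= 8,589,934,592 colors


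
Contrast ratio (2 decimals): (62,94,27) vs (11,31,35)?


Linearize each sRGB channel c=v/255: c/12.92 if c ≤ 0.04045 else ((c+0.055)/1.055)^2.4
L = 0.2126×R_lin + 0.7152×G_lin + 0.0722×B_lin
Color 1 (62,94,27):
  R=62: 62/255≈0.2431 > 0.04045 → ((0.2431+0.055)/1.055)^2.4 ≈ 0.04817
  G=94: 94/255≈0.3686 > 0.04045 → ((0.3686+0.055)/1.055)^2.4 ≈ 0.11193
  B=27: 27/255≈0.1059 > 0.04045 → ((0.1059+0.055)/1.055)^2.4 ≈ 0.01096
  L1 = 0.2126×0.04817 + 0.7152×0.11193 + 0.0722×0.01096 ≈ 0.09109
Color 2 (11,31,35):
  R=11: 11/255≈0.0431 > 0.04045 → ((0.0431+0.055)/1.055)^2.4 ≈ 0.00335
  G=31: 31/255≈0.1216 > 0.04045 → ((0.1216+0.055)/1.055)^2.4 ≈ 0.01370
  B=35: 35/255≈0.1373 > 0.04045 → ((0.1373+0.055)/1.055)^2.4 ≈ 0.01681
  L2 = 0.2126×0.00335 + 0.7152×0.01370 + 0.0722×0.01681 ≈ 0.01172
Lighter = 0.09109, Darker = 0.01172
Ratio = (L_lighter + 0.05) / (L_darker + 0.05)
Ratio = (0.09109 + 0.05) / (0.01172 + 0.05) = 0.14109 / 0.06172 ≈ 2.2857
Ratio ≈ 2.29:1


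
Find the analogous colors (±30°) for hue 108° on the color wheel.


Base hue: 108°
Left analog: (108 - 30) mod 360 = 78°
Right analog: (108 + 30) mod 360 = 138°
Analogous hues = 78° and 138°


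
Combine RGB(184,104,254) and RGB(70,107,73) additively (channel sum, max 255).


Additive: each channel = min(255, C₁+C₂)
R: 184+70 = 254 → 254
G: 104+107 = 211 → 211
B: 254+73 = 327 → 255
= RGB(254, 211, 255)


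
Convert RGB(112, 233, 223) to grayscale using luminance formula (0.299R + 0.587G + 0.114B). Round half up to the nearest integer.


Gray = 0.299×R + 0.587×G + 0.114×B
Gray = 0.299×112 + 0.587×233 + 0.114×223
Gray = 33.488 + 136.771 + 25.422
Gray = 195.681 → round half up → 196
Gray = 196


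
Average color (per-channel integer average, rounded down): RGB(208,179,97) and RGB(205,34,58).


Midpoint: each channel = ⌊(C₁+C₂)/2⌋
R: ⌊(208+205)/2⌋ = 206
G: ⌊(179+34)/2⌋ = 106
B: ⌊(97+58)/2⌋ = 77
= RGB(206, 106, 77)


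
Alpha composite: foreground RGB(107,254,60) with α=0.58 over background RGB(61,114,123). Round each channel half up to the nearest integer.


C = α×F + (1-α)×B, with 1-α = 0.42
R: 0.58×107 + 0.42×61 = 62.06 + 25.62 = 87.68 → 88
G: 0.58×254 + 0.42×114 = 147.32 + 47.88 = 195.20 → 195
B: 0.58×60 + 0.42×123 = 34.80 + 51.66 = 86.46 → 86
= RGB(88, 195, 86)


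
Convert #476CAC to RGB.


47 → 71 (R)
6C → 108 (G)
AC → 172 (B)
= RGB(71, 108, 172)


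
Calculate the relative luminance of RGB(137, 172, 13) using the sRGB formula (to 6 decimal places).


Linearize each channel (sRGB transfer function): c = v/255; c_lin = c/12.92 if c ≤ 0.04045, else ((c+0.055)/1.055)^2.4
  R: 137/255 ≈ 0.537255 > 0.04045 → ((0.537255+0.055)/1.055)^2.4 ≈ 0.250158
  G: 172/255 ≈ 0.674510 > 0.04045 → ((0.674510+0.055)/1.055)^2.4 ≈ 0.412543
  B: 13/255 ≈ 0.050980 > 0.04045 → ((0.050980+0.055)/1.055)^2.4 ≈ 0.004025
R_lin = 0.250158, G_lin = 0.412543, B_lin = 0.004025
L = 0.2126×R + 0.7152×G + 0.0722×B
L = 0.2126×0.250158 + 0.7152×0.412543 + 0.0722×0.004025
L ≈ 0.348525


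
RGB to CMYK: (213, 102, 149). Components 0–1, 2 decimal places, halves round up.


R'=213/255≈0.8353, G'=102/255≈0.4000, B'=149/255≈0.5843
K = 1 - max(R',G',B') = 1 - 213/255 = 42/255 = 0.16470… → 0.16
(1-R'-K)/(1-K) simplifies to (max-R)/max with max = 213:
C = (213-213)/213 = 0/213 = 0 → 0.00
M = (213-102)/213 = 111/213 = 0.52112… → 0.52
Y = (213-149)/213 = 64/213 = 0.30046… → 0.30
= CMYK(0.00, 0.52, 0.30, 0.16)


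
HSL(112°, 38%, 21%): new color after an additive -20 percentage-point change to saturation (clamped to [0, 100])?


Original S = 38%
Adjustment = -20 percentage points
New S = 38 + (-20) = 18
Clamp to [0, 100] → 18
= HSL(112°, 18%, 21%)


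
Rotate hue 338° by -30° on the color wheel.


New hue = (H + rotation) mod 360
New hue = (338 -30) mod 360
= 308 mod 360
= 308°


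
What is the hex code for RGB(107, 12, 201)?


R = 107 → 6B (hex)
G = 12 → 0C (hex)
B = 201 → C9 (hex)
Hex = #6B0CC9


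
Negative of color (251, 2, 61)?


Invert: (255-R, 255-G, 255-B)
R: 255-251 = 4
G: 255-2 = 253
B: 255-61 = 194
= RGB(4, 253, 194)


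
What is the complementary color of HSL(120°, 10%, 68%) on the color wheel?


Complement = opposite side of color wheel = hue + 180°
H' = (120 + 180) mod 360 = 300°
S and L unchanged.
= HSL(300°, 10%, 68%)


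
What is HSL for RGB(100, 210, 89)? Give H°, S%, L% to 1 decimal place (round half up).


Normalize: R'=100/255≈0.3922, G'=210/255≈0.8235, B'=89/255≈0.3490
Max=210/255, Min=89/255, Δ=Max-Min=121/255
L = (Max+Min)/2 = (210+89)/510 = 299/510 = 0.58627… → L = 58.6%
L > 0.5 → S = Δ/(2-Max-Min) = 121/(510-210-89) = 121/211 = 0.57345… → S = 57.3%
(the 1/255 factors cancel in S and H, so raw channel differences can be used)
Max is G' → H = 60 × ((B-R)/Δ + 2) = 60 × ((89-100)/121 + 2)
  -11/121 + 2 = -0.0909… + 2 = 1.9090…
  H = 60 × 1.9090… = 114.545…° → H = 114.5°
= HSL(114.5°, 57.3%, 58.6%)


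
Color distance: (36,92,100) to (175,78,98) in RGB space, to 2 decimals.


d = √[(R₁-R₂)² + (G₁-G₂)² + (B₁-B₂)²]
d = √[(36-175)² + (92-78)² + (100-98)²]
d = √[19321 + 196 + 4]
d = √19521
d ≈ 139.72


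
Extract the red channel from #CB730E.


Color: #CB730E
R = CB = 203
G = 73 = 115
B = 0E = 14
Red = 203


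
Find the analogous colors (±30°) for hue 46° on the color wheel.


Base hue: 46°
Left analog: (46 - 30) mod 360 = 16°
Right analog: (46 + 30) mod 360 = 76°
Analogous hues = 16° and 76°


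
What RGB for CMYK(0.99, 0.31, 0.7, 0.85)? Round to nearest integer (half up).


R = 255 × (1-C) × (1-K) = 255 × 0.01 × 0.15 = 0.3825 → 0
G = 255 × (1-M) × (1-K) = 255 × 0.69 × 0.15 = 26.3925 → 26
B = 255 × (1-Y) × (1-K) = 255 × 0.30 × 0.15 = 11.475 → 11
= RGB(0, 26, 11)


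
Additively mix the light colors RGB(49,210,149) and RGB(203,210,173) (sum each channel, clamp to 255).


Additive: each channel = min(255, C₁+C₂)
R: 49+203 = 252 → 252
G: 210+210 = 420 → 255
B: 149+173 = 322 → 255
= RGB(252, 255, 255)


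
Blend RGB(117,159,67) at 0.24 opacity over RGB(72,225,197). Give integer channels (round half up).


C = α×F + (1-α)×B, with 1-α = 0.76
R: 0.24×117 + 0.76×72 = 28.08 + 54.72 = 82.80 → 83
G: 0.24×159 + 0.76×225 = 38.16 + 171.00 = 209.16 → 209
B: 0.24×67 + 0.76×197 = 16.08 + 149.72 = 165.80 → 166
= RGB(83, 209, 166)


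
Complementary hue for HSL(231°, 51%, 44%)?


Complement = opposite side of color wheel = hue + 180°
H' = (231 + 180) mod 360 = 51°
S and L unchanged.
= HSL(51°, 51%, 44%)


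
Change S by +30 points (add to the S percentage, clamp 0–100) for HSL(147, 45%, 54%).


Original S = 45%
Adjustment = +30 percentage points
New S = 45 + (30) = 75
Clamp to [0, 100] → 75
= HSL(147°, 75%, 54%)


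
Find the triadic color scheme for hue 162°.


Triadic: equally spaced at 120° intervals
H1 = 162°
H2 = (162 + 120) mod 360 = 282°
H3 = (162 + 240) mod 360 = 42°
Triadic = 162°, 282°, 42°


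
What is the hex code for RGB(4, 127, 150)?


R = 4 → 04 (hex)
G = 127 → 7F (hex)
B = 150 → 96 (hex)
Hex = #047F96


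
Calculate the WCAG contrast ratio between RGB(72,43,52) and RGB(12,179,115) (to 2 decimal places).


Linearize each sRGB channel c=v/255: c/12.92 if c ≤ 0.04045 else ((c+0.055)/1.055)^2.4
L = 0.2126×R_lin + 0.7152×G_lin + 0.0722×B_lin
Color 1 (72,43,52):
  R=72: 72/255≈0.2824 > 0.04045 → ((0.2824+0.055)/1.055)^2.4 ≈ 0.06480
  G=43: 43/255≈0.1686 > 0.04045 → ((0.1686+0.055)/1.055)^2.4 ≈ 0.02416
  B=52: 52/255≈0.2039 > 0.04045 → ((0.2039+0.055)/1.055)^2.4 ≈ 0.03434
  L1 = 0.2126×0.06480 + 0.7152×0.02416 + 0.0722×0.03434 ≈ 0.03353
Color 2 (12,179,115):
  R=12: 12/255≈0.0471 > 0.04045 → ((0.0471+0.055)/1.055)^2.4 ≈ 0.00368
  G=179: 179/255≈0.7020 > 0.04045 → ((0.7020+0.055)/1.055)^2.4 ≈ 0.45079
  B=115: 115/255≈0.4510 > 0.04045 → ((0.4510+0.055)/1.055)^2.4 ≈ 0.17144
  L2 = 0.2126×0.00368 + 0.7152×0.45079 + 0.0722×0.17144 ≈ 0.33556
Lighter = 0.33556, Darker = 0.03353
Ratio = (L_lighter + 0.05) / (L_darker + 0.05)
Ratio = (0.33556 + 0.05) / (0.03353 + 0.05) = 0.38556 / 0.08353 ≈ 4.6156
Ratio ≈ 4.62:1


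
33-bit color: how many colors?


Colors = 2^bits = 2^33
= 8,589,934,592 colors


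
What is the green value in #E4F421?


Color: #E4F421
R = E4 = 228
G = F4 = 244
B = 21 = 33
Green = 244


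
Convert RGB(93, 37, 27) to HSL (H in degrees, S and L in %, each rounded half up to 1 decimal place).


Normalize: R'=93/255≈0.3647, G'=37/255≈0.1451, B'=27/255≈0.1059
Max=93/255, Min=27/255, Δ=Max-Min=66/255
L = (Max+Min)/2 = (93+27)/510 = 120/510 = 0.23529… → L = 23.5%
L ≤ 0.5 → S = Δ/(Max+Min) = 66/(93+27) = 66/120 = 0.55 → S = 55.0%
(the 1/255 factors cancel in S and H, so raw channel differences can be used)
Max is R' → H = 60 × (((G-B)/Δ) mod 6) = 60 × (((37-27)/66) mod 6)
  10/66 = 0.1515…
  H = 60 × 0.1515… = 9.090…° → H = 9.1°
= HSL(9.1°, 55.0%, 23.5%)


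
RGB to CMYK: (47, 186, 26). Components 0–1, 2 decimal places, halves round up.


R'=47/255≈0.1843, G'=186/255≈0.7294, B'=26/255≈0.1020
K = 1 - max(R',G',B') = 1 - 186/255 = 69/255 = 0.27058… → 0.27
(1-R'-K)/(1-K) simplifies to (max-R)/max with max = 186:
C = (186-47)/186 = 139/186 = 0.74731… → 0.75
M = (186-186)/186 = 0/186 = 0 → 0.00
Y = (186-26)/186 = 160/186 = 0.86021… → 0.86
= CMYK(0.75, 0.00, 0.86, 0.27)


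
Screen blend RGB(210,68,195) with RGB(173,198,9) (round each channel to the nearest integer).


Screen: C = 255 - (255-A)×(255-B)/255, rounded to nearest integer
R: 255 - (255-210)×(255-173)/255 = 255 - 3690/255 ≈ 255 - 14.471 = 240.529 → 241
G: 255 - (255-68)×(255-198)/255 = 255 - 10659/255 ≈ 255 - 41.800 = 213.200 → 213
B: 255 - (255-195)×(255-9)/255 = 255 - 14760/255 ≈ 255 - 57.882 = 197.118 → 197
= RGB(241, 213, 197)


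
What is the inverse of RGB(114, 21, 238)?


Invert: (255-R, 255-G, 255-B)
R: 255-114 = 141
G: 255-21 = 234
B: 255-238 = 17
= RGB(141, 234, 17)


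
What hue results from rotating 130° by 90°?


New hue = (H + rotation) mod 360
New hue = (130 + 90) mod 360
= 220 mod 360
= 220°


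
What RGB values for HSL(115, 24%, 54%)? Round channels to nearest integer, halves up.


H=115°, S=0.24, L=0.54
C = (1-|2L-1|)×S = (1-|0.08|)×0.24 = 0.2208
H' = H/60 = 115/60 ≈ 1.9167; X = C×(1-|H' mod 2 - 1|) = 0.0184
m = L - C/2 = 0.54 - 0.1104 = 0.4296
Sector ⌊H'⌋ = 1 → (R',G',B') = (0.0184, 0.2208, 0.0)
RGB = ((R'+m)×255, (G'+m)×255, (B'+m)×255) = (114.24, 165.852, 109.548)
Round half up → RGB(114, 166, 110)


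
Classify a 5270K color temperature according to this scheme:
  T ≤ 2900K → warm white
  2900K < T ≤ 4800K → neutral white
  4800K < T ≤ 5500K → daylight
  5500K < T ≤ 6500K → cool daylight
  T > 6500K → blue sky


Temperature: 5270K
4800K < 5270K ≤ 5500K → daylight
Classification: daylight


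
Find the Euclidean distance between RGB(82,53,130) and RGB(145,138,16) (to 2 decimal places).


d = √[(R₁-R₂)² + (G₁-G₂)² + (B₁-B₂)²]
d = √[(82-145)² + (53-138)² + (130-16)²]
d = √[3969 + 7225 + 12996]
d = √24190
d ≈ 155.53


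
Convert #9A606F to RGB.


9A → 154 (R)
60 → 96 (G)
6F → 111 (B)
= RGB(154, 96, 111)


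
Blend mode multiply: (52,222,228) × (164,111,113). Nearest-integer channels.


Multiply: C = A×B/255, rounded to nearest integer
R: 52×164/255 = 8528/255 ≈ 33.443 → 33
G: 222×111/255 = 24642/255 ≈ 96.635 → 97
B: 228×113/255 = 25764/255 ≈ 101.035 → 101
= RGB(33, 97, 101)


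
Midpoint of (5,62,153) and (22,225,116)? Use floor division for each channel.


Midpoint: each channel = ⌊(C₁+C₂)/2⌋
R: ⌊(5+22)/2⌋ = 13
G: ⌊(62+225)/2⌋ = 143
B: ⌊(153+116)/2⌋ = 134
= RGB(13, 143, 134)


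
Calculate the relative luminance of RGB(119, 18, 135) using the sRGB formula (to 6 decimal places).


Linearize each channel (sRGB transfer function): c = v/255; c_lin = c/12.92 if c ≤ 0.04045, else ((c+0.055)/1.055)^2.4
  R: 119/255 ≈ 0.466667 > 0.04045 → ((0.466667+0.055)/1.055)^2.4 ≈ 0.184475
  G: 18/255 ≈ 0.070588 > 0.04045 → ((0.070588+0.055)/1.055)^2.4 ≈ 0.006049
  B: 135/255 ≈ 0.529412 > 0.04045 → ((0.529412+0.055)/1.055)^2.4 ≈ 0.242281
R_lin = 0.184475, G_lin = 0.006049, B_lin = 0.242281
L = 0.2126×R + 0.7152×G + 0.0722×B
L = 0.2126×0.184475 + 0.7152×0.006049 + 0.0722×0.242281
L ≈ 0.061038


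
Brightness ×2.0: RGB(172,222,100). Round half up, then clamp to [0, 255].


Multiply each channel by 2.0, round half up, clamp to [0, 255]
R: 172×2.0 = 344 → clamp → 255
G: 222×2.0 = 444 → clamp → 255
B: 100×2.0 = 200
= RGB(255, 255, 200)


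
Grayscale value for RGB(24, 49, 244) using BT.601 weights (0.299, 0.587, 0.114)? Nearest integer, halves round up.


Gray = 0.299×R + 0.587×G + 0.114×B
Gray = 0.299×24 + 0.587×49 + 0.114×244
Gray = 7.176 + 28.763 + 27.816
Gray = 63.755 → round half up → 64
Gray = 64


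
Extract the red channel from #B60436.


Color: #B60436
R = B6 = 182
G = 04 = 4
B = 36 = 54
Red = 182


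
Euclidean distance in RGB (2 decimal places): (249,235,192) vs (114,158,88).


d = √[(R₁-R₂)² + (G₁-G₂)² + (B₁-B₂)²]
d = √[(249-114)² + (235-158)² + (192-88)²]
d = √[18225 + 5929 + 10816]
d = √34970
d ≈ 187.00


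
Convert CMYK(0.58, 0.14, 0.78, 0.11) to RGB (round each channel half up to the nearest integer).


R = 255 × (1-C) × (1-K) = 255 × 0.42 × 0.89 = 95.319 → 95
G = 255 × (1-M) × (1-K) = 255 × 0.86 × 0.89 = 195.177 → 195
B = 255 × (1-Y) × (1-K) = 255 × 0.22 × 0.89 = 49.929 → 50
= RGB(95, 195, 50)


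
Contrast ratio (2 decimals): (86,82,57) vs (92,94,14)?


Linearize each sRGB channel c=v/255: c/12.92 if c ≤ 0.04045 else ((c+0.055)/1.055)^2.4
L = 0.2126×R_lin + 0.7152×G_lin + 0.0722×B_lin
Color 1 (86,82,57):
  R=86: 86/255≈0.3373 > 0.04045 → ((0.3373+0.055)/1.055)^2.4 ≈ 0.09306
  G=82: 82/255≈0.3216 > 0.04045 → ((0.3216+0.055)/1.055)^2.4 ≈ 0.08438
  B=57: 57/255≈0.2235 > 0.04045 → ((0.2235+0.055)/1.055)^2.4 ≈ 0.04092
  L1 = 0.2126×0.09306 + 0.7152×0.08438 + 0.0722×0.04092 ≈ 0.08308
Color 2 (92,94,14):
  R=92: 92/255≈0.3608 > 0.04045 → ((0.3608+0.055)/1.055)^2.4 ≈ 0.10702
  G=94: 94/255≈0.3686 > 0.04045 → ((0.3686+0.055)/1.055)^2.4 ≈ 0.11193
  B=14: 14/255≈0.0549 > 0.04045 → ((0.0549+0.055)/1.055)^2.4 ≈ 0.00439
  L2 = 0.2126×0.10702 + 0.7152×0.11193 + 0.0722×0.00439 ≈ 0.10312
Lighter = 0.10312, Darker = 0.08308
Ratio = (L_lighter + 0.05) / (L_darker + 0.05)
Ratio = (0.10312 + 0.05) / (0.08308 + 0.05) = 0.15312 / 0.13308 ≈ 1.1506
Ratio ≈ 1.15:1


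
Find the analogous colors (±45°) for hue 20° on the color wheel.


Base hue: 20°
Left analog: (20 - 45) mod 360 = 335°
Right analog: (20 + 45) mod 360 = 65°
Analogous hues = 335° and 65°


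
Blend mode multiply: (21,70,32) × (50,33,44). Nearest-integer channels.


Multiply: C = A×B/255, rounded to nearest integer
R: 21×50/255 = 1050/255 ≈ 4.118 → 4
G: 70×33/255 = 2310/255 ≈ 9.059 → 9
B: 32×44/255 = 1408/255 ≈ 5.522 → 6
= RGB(4, 9, 6)


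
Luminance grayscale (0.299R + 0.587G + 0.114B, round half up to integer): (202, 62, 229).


Gray = 0.299×R + 0.587×G + 0.114×B
Gray = 0.299×202 + 0.587×62 + 0.114×229
Gray = 60.398 + 36.394 + 26.106
Gray = 122.898 → round half up → 123
Gray = 123


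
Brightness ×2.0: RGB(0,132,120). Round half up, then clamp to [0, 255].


Multiply each channel by 2.0, round half up, clamp to [0, 255]
R: 0×2.0 = 0
G: 132×2.0 = 264 → clamp → 255
B: 120×2.0 = 240
= RGB(0, 255, 240)


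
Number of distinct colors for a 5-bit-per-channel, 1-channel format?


Total bits = 5 bits/channel × 1 channels = 5 bits
Distinct colors = 2^5
= 32 colors


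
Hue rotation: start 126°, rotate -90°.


New hue = (H + rotation) mod 360
New hue = (126 -90) mod 360
= 36 mod 360
= 36°


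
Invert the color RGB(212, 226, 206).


Invert: (255-R, 255-G, 255-B)
R: 255-212 = 43
G: 255-226 = 29
B: 255-206 = 49
= RGB(43, 29, 49)


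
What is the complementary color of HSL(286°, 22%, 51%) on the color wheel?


Complement = opposite side of color wheel = hue + 180°
H' = (286 + 180) mod 360 = 106°
S and L unchanged.
= HSL(106°, 22%, 51%)


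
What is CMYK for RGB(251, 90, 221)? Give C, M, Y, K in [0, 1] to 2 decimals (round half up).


R'=251/255≈0.9843, G'=90/255≈0.3529, B'=221/255≈0.8667
K = 1 - max(R',G',B') = 1 - 251/255 = 4/255 = 0.01568… → 0.02
(1-R'-K)/(1-K) simplifies to (max-R)/max with max = 251:
C = (251-251)/251 = 0/251 = 0 → 0.00
M = (251-90)/251 = 161/251 = 0.64143… → 0.64
Y = (251-221)/251 = 30/251 = 0.11952… → 0.12
= CMYK(0.00, 0.64, 0.12, 0.02)


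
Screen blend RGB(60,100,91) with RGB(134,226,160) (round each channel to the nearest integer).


Screen: C = 255 - (255-A)×(255-B)/255, rounded to nearest integer
R: 255 - (255-60)×(255-134)/255 = 255 - 23595/255 ≈ 255 - 92.529 = 162.471 → 162
G: 255 - (255-100)×(255-226)/255 = 255 - 4495/255 ≈ 255 - 17.627 = 237.373 → 237
B: 255 - (255-91)×(255-160)/255 = 255 - 15580/255 ≈ 255 - 61.098 = 193.902 → 194
= RGB(162, 237, 194)


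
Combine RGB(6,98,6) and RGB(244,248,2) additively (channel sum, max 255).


Additive: each channel = min(255, C₁+C₂)
R: 6+244 = 250 → 250
G: 98+248 = 346 → 255
B: 6+2 = 8 → 8
= RGB(250, 255, 8)


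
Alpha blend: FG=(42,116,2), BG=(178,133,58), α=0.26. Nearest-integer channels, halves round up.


C = α×F + (1-α)×B, with 1-α = 0.74
R: 0.26×42 + 0.74×178 = 10.92 + 131.72 = 142.64 → 143
G: 0.26×116 + 0.74×133 = 30.16 + 98.42 = 128.58 → 129
B: 0.26×2 + 0.74×58 = 0.52 + 42.92 = 43.44 → 43
= RGB(143, 129, 43)


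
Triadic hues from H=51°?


Triadic: equally spaced at 120° intervals
H1 = 51°
H2 = (51 + 120) mod 360 = 171°
H3 = (51 + 240) mod 360 = 291°
Triadic = 51°, 171°, 291°


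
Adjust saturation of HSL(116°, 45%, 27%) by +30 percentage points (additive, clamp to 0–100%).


Original S = 45%
Adjustment = +30 percentage points
New S = 45 + (30) = 75
Clamp to [0, 100] → 75
= HSL(116°, 75%, 27%)


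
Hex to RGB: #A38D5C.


A3 → 163 (R)
8D → 141 (G)
5C → 92 (B)
= RGB(163, 141, 92)


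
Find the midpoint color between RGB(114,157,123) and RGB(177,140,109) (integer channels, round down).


Midpoint: each channel = ⌊(C₁+C₂)/2⌋
R: ⌊(114+177)/2⌋ = 145
G: ⌊(157+140)/2⌋ = 148
B: ⌊(123+109)/2⌋ = 116
= RGB(145, 148, 116)


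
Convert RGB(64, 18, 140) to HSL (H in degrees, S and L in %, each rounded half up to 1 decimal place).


Normalize: R'=64/255≈0.2510, G'=18/255≈0.0706, B'=140/255≈0.5490
Max=140/255, Min=18/255, Δ=Max-Min=122/255
L = (Max+Min)/2 = (140+18)/510 = 158/510 = 0.30980… → L = 31.0%
L ≤ 0.5 → S = Δ/(Max+Min) = 122/(140+18) = 122/158 = 0.77215… → S = 77.2%
(the 1/255 factors cancel in S and H, so raw channel differences can be used)
Max is B' → H = 60 × ((R-G)/Δ + 4) = 60 × ((64-18)/122 + 4)
  46/122 + 4 = 0.3770… + 4 = 4.3770…
  H = 60 × 4.3770… = 262.622…° → H = 262.6°
= HSL(262.6°, 77.2%, 31.0%)


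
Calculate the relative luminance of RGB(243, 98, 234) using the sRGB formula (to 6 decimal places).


Linearize each channel (sRGB transfer function): c = v/255; c_lin = c/12.92 if c ≤ 0.04045, else ((c+0.055)/1.055)^2.4
  R: 243/255 ≈ 0.952941 > 0.04045 → ((0.952941+0.055)/1.055)^2.4 ≈ 0.896269
  G: 98/255 ≈ 0.384314 > 0.04045 → ((0.384314+0.055)/1.055)^2.4 ≈ 0.122139
  B: 234/255 ≈ 0.917647 > 0.04045 → ((0.917647+0.055)/1.055)^2.4 ≈ 0.822786
R_lin = 0.896269, G_lin = 0.122139, B_lin = 0.822786
L = 0.2126×R + 0.7152×G + 0.0722×B
L = 0.2126×0.896269 + 0.7152×0.122139 + 0.0722×0.822786
L ≈ 0.337306


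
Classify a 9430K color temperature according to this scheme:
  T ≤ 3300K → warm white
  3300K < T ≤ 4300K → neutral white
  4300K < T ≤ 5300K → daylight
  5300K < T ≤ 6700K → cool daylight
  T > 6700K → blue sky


Temperature: 9430K
9430K > 6700K → blue sky
Classification: blue sky


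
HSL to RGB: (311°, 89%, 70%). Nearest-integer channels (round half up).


H=311°, S=0.89, L=0.70
C = (1-|2L-1|)×S = (1-|0.40|)×0.89 = 0.534
H' = H/60 = 311/60 ≈ 5.1833; X = C×(1-|H' mod 2 - 1|) = 0.4361
m = L - C/2 = 0.70 - 0.267 = 0.433
Sector ⌊H'⌋ = 5 → (R',G',B') = (0.534, 0.0, 0.4361)
RGB = ((R'+m)×255, (G'+m)×255, (B'+m)×255) = (246.585, 110.415, 221.6205)
Round half up → RGB(247, 110, 222)


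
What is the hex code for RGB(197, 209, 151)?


R = 197 → C5 (hex)
G = 209 → D1 (hex)
B = 151 → 97 (hex)
Hex = #C5D197


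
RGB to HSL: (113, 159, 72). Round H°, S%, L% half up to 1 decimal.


Normalize: R'=113/255≈0.4431, G'=159/255≈0.6235, B'=72/255≈0.2824
Max=159/255, Min=72/255, Δ=Max-Min=87/255
L = (Max+Min)/2 = (159+72)/510 = 231/510 = 0.45294… → L = 45.3%
L ≤ 0.5 → S = Δ/(Max+Min) = 87/(159+72) = 87/231 = 0.37662… → S = 37.7%
(the 1/255 factors cancel in S and H, so raw channel differences can be used)
Max is G' → H = 60 × ((B-R)/Δ + 2) = 60 × ((72-113)/87 + 2)
  -41/87 + 2 = -0.4712… + 2 = 1.5287…
  H = 60 × 1.5287… = 91.724…° → H = 91.7°
= HSL(91.7°, 37.7%, 45.3%)


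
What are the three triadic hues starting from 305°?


Triadic: equally spaced at 120° intervals
H1 = 305°
H2 = (305 + 120) mod 360 = 65°
H3 = (305 + 240) mod 360 = 185°
Triadic = 305°, 65°, 185°


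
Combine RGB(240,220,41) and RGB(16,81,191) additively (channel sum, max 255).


Additive: each channel = min(255, C₁+C₂)
R: 240+16 = 256 → 255
G: 220+81 = 301 → 255
B: 41+191 = 232 → 232
= RGB(255, 255, 232)


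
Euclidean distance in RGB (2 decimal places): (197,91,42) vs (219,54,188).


d = √[(R₁-R₂)² + (G₁-G₂)² + (B₁-B₂)²]
d = √[(197-219)² + (91-54)² + (42-188)²]
d = √[484 + 1369 + 21316]
d = √23169
d ≈ 152.21


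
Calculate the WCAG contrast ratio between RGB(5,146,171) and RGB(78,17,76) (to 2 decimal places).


Linearize each sRGB channel c=v/255: c/12.92 if c ≤ 0.04045 else ((c+0.055)/1.055)^2.4
L = 0.2126×R_lin + 0.7152×G_lin + 0.0722×B_lin
Color 1 (5,146,171):
  R=5: 5/255≈0.0196 ≤ 0.04045 → 0.0196/12.92 ≈ 0.00152
  G=146: 146/255≈0.5725 > 0.04045 → ((0.5725+0.055)/1.055)^2.4 ≈ 0.28744
  B=171: 171/255≈0.6706 > 0.04045 → ((0.6706+0.055)/1.055)^2.4 ≈ 0.40724
  L1 = 0.2126×0.00152 + 0.7152×0.28744 + 0.0722×0.40724 ≈ 0.23530
Color 2 (78,17,76):
  R=78: 78/255≈0.3059 > 0.04045 → ((0.3059+0.055)/1.055)^2.4 ≈ 0.07619
  G=17: 17/255≈0.0667 > 0.04045 → ((0.0667+0.055)/1.055)^2.4 ≈ 0.00561
  B=76: 76/255≈0.2980 > 0.04045 → ((0.2980+0.055)/1.055)^2.4 ≈ 0.07227
  L2 = 0.2126×0.07619 + 0.7152×0.00561 + 0.0722×0.07227 ≈ 0.02542
Lighter = 0.23530, Darker = 0.02542
Ratio = (L_lighter + 0.05) / (L_darker + 0.05)
Ratio = (0.23530 + 0.05) / (0.02542 + 0.05) = 0.28530 / 0.07542 ≈ 3.7827
Ratio ≈ 3.78:1
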